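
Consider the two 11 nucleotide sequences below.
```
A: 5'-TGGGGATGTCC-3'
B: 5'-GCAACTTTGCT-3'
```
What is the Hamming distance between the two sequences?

9

The sequences differ at sites 1, 2, 3, 4, 5, 6, 8, 9, 11 (1-based) — 9 in total.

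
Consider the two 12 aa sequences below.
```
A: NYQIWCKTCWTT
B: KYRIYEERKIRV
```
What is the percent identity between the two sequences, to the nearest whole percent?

Mismatches at positions 1, 3, 5, 6, 7, 8, 9, 10, 11, 12 (1-based): 10 of 12.
Identical positions: 2/12 = 16.67% → 17%.

17%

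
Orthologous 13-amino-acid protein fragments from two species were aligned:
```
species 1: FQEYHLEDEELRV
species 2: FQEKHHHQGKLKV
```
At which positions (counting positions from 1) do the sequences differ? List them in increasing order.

Scanning 1-based: 4: Y/K; 6: L/H; 7: E/H; 8: D/Q; 9: E/G; 10: E/K; 12: R/K.

4, 6, 7, 8, 9, 10, 12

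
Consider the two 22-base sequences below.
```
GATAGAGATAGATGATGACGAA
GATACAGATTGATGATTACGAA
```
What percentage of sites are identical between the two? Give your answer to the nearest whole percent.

Mismatches at positions 5, 10, 17 (1-based): 3 of 22.
Identical positions: 19/22 = 86.36% → 86%.

86%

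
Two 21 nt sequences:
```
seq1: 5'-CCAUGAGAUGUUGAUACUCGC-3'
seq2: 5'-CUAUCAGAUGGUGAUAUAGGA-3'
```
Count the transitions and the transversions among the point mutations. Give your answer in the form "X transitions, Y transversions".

2 transitions, 5 transversions

Transitions (purine↔purine or pyrimidine↔pyrimidine): 2 C→U, 17 C→U.
Transversions (purine↔pyrimidine): 5 G→C, 11 U→G, 18 U→A, 19 C→G, 21 C→A.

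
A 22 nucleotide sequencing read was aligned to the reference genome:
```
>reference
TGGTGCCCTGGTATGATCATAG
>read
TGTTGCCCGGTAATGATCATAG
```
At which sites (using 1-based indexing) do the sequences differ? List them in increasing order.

3, 9, 11, 12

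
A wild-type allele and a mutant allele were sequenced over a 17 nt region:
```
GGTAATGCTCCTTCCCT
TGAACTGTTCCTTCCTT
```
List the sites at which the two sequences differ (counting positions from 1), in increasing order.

1, 3, 5, 8, 16

Scanning 1-based: 1: G/T; 3: T/A; 5: A/C; 8: C/T; 16: C/T.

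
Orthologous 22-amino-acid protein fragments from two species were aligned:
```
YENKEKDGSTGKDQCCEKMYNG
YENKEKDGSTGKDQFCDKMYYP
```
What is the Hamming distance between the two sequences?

Comparing position by position, 4 residues differ: 15 (C/F), 17 (E/D), 21 (N/Y), 22 (G/P).

4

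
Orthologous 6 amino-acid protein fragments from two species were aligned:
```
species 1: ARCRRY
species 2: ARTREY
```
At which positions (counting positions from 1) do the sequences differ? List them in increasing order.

Differences at position 3 (C→T), position 5 (R→E).

3, 5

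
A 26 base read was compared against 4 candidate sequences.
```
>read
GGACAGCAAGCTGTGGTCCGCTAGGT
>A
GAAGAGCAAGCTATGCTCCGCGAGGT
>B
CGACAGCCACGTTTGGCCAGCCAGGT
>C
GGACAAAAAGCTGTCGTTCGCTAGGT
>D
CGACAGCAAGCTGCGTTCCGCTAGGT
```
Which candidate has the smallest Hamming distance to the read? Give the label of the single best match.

D

A differs at 5 positions; B differs at 8 positions; C differs at 4 positions; D differs at 3 positions. The closest is D.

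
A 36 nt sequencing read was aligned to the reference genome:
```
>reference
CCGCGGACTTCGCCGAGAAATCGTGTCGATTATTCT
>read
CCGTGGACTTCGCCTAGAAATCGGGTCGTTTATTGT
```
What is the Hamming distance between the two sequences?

5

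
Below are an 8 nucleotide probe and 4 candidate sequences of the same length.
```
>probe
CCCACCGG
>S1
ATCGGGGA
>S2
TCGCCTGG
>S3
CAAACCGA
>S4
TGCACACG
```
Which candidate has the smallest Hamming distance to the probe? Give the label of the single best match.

S1 differs at 6 sites; S2 differs at 4 sites; S3 differs at 3 sites; S4 differs at 4 sites. The closest is S3.

S3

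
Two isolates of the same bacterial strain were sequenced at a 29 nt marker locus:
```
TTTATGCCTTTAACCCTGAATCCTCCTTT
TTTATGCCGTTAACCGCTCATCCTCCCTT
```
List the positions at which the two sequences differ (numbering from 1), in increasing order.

Differences at position 9 (T→G), position 16 (C→G), position 17 (T→C), position 18 (G→T), position 19 (A→C), position 27 (T→C).

9, 16, 17, 18, 19, 27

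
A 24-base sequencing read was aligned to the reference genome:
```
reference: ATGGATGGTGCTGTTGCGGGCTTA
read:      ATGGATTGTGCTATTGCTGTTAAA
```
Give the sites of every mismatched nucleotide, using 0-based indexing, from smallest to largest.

6, 12, 17, 19, 20, 21, 22

Scanning 0-based: 6: G/T; 12: G/A; 17: G/T; 19: G/T; 20: C/T; 21: T/A; 22: T/A.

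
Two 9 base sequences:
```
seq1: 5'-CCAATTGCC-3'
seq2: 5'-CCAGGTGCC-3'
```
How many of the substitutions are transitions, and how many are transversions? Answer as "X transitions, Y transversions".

1 transition, 1 transversion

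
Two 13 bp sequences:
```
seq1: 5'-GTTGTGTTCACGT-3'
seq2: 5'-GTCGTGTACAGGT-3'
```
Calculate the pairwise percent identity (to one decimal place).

76.9%

Mismatches at positions 3, 8, 11 (1-based): 3 of 13.
Identical positions: 10/13 = 76.92% → 76.9%.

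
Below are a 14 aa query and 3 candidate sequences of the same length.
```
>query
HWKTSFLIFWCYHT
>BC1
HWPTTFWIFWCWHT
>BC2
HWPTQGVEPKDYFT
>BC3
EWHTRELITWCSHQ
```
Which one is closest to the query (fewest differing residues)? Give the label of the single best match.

BC1

Hamming distances to query — BC1: 4; BC2: 9; BC3: 7.
Smallest is BC1 with 4 mismatches.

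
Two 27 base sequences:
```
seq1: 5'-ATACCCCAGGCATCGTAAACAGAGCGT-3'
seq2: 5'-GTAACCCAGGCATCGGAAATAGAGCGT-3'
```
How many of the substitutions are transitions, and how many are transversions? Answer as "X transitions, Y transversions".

Mismatches (1-based):
site 1: A→G (purine→purine, transition)
site 4: C→A (pyrimidine→purine, transversion)
site 16: T→G (pyrimidine→purine, transversion)
site 20: C→T (pyrimidine→pyrimidine, transition)

2 transitions, 2 transversions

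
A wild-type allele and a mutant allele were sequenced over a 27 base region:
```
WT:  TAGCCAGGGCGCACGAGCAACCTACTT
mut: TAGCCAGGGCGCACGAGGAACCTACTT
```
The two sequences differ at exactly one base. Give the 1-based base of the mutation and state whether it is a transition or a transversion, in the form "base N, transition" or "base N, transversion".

base 18, transversion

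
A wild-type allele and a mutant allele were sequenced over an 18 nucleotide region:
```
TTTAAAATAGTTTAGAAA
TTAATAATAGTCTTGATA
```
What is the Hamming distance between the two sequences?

5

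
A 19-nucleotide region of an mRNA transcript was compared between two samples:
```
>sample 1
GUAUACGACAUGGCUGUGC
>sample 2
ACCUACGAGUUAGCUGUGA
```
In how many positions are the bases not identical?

7

Mismatches (1-based): position 1: G→A; position 2: U→C; position 3: A→C; position 9: C→G; position 10: A→U; position 12: G→A; position 19: C→A.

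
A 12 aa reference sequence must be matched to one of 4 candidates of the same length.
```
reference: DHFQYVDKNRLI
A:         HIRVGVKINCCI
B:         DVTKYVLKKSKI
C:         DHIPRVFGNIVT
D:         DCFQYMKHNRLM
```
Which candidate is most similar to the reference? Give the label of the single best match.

Hamming distances to reference — A: 9; B: 7; C: 8; D: 5.
Smallest is D with 5 mismatches.

D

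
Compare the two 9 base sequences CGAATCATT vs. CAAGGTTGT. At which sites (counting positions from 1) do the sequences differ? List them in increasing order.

2, 4, 5, 6, 7, 8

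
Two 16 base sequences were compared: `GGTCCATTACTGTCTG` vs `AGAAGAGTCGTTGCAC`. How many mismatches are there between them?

Comparing position by position, 11 positions differ: 1 (G/A), 3 (T/A), 4 (C/A), 5 (C/G), 7 (T/G), 9 (A/C), 10 (C/G), 12 (G/T), 13 (T/G), 15 (T/A), 16 (G/C).

11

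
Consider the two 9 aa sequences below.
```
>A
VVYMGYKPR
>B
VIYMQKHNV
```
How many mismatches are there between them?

6

Mismatches (1-based): residue 2: V→I; residue 5: G→Q; residue 6: Y→K; residue 7: K→H; residue 8: P→N; residue 9: R→V.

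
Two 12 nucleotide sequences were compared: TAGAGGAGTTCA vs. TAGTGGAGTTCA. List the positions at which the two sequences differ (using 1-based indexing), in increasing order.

Differences at position 4 (A→T).

4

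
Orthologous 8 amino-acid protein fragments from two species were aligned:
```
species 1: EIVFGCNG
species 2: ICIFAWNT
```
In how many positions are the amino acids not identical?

6

Comparing position by position, 6 positions differ: 1 (E/I), 2 (I/C), 3 (V/I), 5 (G/A), 6 (C/W), 8 (G/T).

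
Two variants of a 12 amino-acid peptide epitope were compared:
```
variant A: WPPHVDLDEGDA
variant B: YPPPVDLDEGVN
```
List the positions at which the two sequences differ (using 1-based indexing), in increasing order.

1, 4, 11, 12

Scanning 1-based: 1: W/Y; 4: H/P; 11: D/V; 12: A/N.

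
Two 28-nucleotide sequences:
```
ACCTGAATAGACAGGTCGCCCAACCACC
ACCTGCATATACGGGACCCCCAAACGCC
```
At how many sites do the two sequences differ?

Comparing position by position, 7 sites differ: 6 (A/C), 10 (G/T), 13 (A/G), 16 (T/A), 18 (G/C), 24 (C/A), 26 (A/G).

7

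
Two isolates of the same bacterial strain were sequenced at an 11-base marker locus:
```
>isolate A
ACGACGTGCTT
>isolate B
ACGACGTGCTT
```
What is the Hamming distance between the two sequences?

The two sequences are identical at every position.

0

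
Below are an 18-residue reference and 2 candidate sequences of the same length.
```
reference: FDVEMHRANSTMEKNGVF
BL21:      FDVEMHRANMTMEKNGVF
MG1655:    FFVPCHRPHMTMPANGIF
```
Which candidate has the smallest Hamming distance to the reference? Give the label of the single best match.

Hamming distances to reference — BL21: 1; MG1655: 9.
Smallest is BL21 with 1 mismatch.

BL21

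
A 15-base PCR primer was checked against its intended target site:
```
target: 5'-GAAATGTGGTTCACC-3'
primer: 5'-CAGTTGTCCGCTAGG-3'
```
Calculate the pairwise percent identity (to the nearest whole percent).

10 positions differ (1, 3, 4, 8, 9, 10, 11, 12, 14, 15), so 5 of 15 match: 5/15 = 33.33%.

33%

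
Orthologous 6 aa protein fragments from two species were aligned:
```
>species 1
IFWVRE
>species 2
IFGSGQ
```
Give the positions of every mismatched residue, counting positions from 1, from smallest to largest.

3, 4, 5, 6

Scanning 1-based: 3: W/G; 4: V/S; 5: R/G; 6: E/Q.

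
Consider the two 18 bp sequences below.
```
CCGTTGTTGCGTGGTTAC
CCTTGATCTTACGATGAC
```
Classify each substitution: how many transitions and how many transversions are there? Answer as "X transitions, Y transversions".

Transitions (purine↔purine or pyrimidine↔pyrimidine): 6 G→A, 8 T→C, 10 C→T, 11 G→A, 12 T→C, 14 G→A.
Transversions (purine↔pyrimidine): 3 G→T, 5 T→G, 9 G→T, 16 T→G.

6 transitions, 4 transversions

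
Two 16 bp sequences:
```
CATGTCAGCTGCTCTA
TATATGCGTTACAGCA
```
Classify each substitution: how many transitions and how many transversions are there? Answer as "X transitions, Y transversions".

5 transitions, 4 transversions

Transitions (purine↔purine or pyrimidine↔pyrimidine): 1 C→T, 4 G→A, 9 C→T, 11 G→A, 15 T→C.
Transversions (purine↔pyrimidine): 6 C→G, 7 A→C, 13 T→A, 14 C→G.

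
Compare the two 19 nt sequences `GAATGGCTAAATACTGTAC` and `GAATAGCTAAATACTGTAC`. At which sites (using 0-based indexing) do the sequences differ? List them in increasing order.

Scanning 0-based: 4: G/A.

4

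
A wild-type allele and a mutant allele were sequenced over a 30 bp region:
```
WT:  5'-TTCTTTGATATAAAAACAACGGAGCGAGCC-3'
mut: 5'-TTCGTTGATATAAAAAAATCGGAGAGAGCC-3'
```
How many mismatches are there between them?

4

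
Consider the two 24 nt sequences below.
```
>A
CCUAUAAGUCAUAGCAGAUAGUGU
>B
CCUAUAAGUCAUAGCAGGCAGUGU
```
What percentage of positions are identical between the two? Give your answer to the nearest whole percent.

92%

2 positions differ (18, 19), so 22 of 24 match: 22/24 = 91.67%.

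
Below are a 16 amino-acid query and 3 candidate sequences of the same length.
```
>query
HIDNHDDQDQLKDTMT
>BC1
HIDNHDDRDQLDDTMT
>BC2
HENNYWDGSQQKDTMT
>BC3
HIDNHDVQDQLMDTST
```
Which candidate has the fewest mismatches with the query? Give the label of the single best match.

BC1

Hamming distances to query — BC1: 2; BC2: 7; BC3: 3.
Smallest is BC1 with 2 mismatches.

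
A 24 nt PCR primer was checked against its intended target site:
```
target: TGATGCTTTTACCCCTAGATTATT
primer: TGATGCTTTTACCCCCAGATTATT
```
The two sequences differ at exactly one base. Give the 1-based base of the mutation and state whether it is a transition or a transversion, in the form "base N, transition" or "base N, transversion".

Base 16 changes T→C. T is a pyrimidine and C is a pyrimidine, so this is a transition.

base 16, transition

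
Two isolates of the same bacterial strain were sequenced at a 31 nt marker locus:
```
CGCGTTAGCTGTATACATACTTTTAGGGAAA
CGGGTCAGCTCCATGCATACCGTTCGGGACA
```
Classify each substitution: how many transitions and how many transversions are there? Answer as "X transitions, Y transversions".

4 transitions, 5 transversions

Mismatches (1-based):
position 3: C→G (pyrimidine→purine, transversion)
position 6: T→C (pyrimidine→pyrimidine, transition)
position 11: G→C (purine→pyrimidine, transversion)
position 12: T→C (pyrimidine→pyrimidine, transition)
position 15: A→G (purine→purine, transition)
position 21: T→C (pyrimidine→pyrimidine, transition)
position 22: T→G (pyrimidine→purine, transversion)
position 25: A→C (purine→pyrimidine, transversion)
position 30: A→C (purine→pyrimidine, transversion)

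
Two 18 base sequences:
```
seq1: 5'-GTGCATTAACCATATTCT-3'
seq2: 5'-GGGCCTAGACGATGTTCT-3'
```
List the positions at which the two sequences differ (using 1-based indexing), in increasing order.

2, 5, 7, 8, 11, 14

Differences at position 2 (T→G), position 5 (A→C), position 7 (T→A), position 8 (A→G), position 11 (C→G), position 14 (A→G).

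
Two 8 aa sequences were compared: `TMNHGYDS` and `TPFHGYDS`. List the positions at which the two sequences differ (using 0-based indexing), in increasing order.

Differences at position 1 (M→P), position 2 (N→F).

1, 2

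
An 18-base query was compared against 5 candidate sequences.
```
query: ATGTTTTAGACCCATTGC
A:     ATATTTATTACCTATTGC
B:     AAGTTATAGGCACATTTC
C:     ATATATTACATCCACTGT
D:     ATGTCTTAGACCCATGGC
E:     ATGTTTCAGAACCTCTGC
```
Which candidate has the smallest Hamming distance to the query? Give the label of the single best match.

Hamming distances to query — A: 5; B: 5; C: 6; D: 2; E: 4.
Smallest is D with 2 mismatches.

D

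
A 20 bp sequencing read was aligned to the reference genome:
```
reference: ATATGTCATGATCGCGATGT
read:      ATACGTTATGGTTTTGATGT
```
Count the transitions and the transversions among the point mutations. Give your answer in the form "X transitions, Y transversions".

5 transitions, 1 transversion

Transitions (purine↔purine or pyrimidine↔pyrimidine): 4 T→C, 7 C→T, 11 A→G, 13 C→T, 15 C→T.
Transversions (purine↔pyrimidine): 14 G→T.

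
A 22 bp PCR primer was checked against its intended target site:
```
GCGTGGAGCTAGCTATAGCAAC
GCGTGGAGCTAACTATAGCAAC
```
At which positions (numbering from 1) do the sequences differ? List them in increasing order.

12

Scanning 1-based: 12: G/A.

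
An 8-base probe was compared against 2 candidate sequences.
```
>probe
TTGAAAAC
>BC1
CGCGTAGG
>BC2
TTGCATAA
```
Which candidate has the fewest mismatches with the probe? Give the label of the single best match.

BC1 differs at 7 bases; BC2 differs at 3 bases. The closest is BC2.

BC2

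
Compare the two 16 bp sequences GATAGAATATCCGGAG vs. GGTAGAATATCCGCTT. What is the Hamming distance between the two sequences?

4

Comparing position by position, 4 positions differ: 2 (A/G), 14 (G/C), 15 (A/T), 16 (G/T).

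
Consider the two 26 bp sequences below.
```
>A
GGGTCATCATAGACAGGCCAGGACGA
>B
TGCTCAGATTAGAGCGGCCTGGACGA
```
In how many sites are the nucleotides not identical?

8

Comparing position by position, 8 sites differ: 1 (G/T), 3 (G/C), 7 (T/G), 8 (C/A), 9 (A/T), 14 (C/G), 15 (A/C), 20 (A/T).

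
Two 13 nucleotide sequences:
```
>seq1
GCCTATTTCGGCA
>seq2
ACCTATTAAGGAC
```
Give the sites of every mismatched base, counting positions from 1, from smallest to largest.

Differences at site 1 (G→A), site 8 (T→A), site 9 (C→A), site 12 (C→A), site 13 (A→C).

1, 8, 9, 12, 13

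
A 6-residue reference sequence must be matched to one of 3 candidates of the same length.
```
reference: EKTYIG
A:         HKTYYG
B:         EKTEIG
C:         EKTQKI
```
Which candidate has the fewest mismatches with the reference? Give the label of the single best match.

B

Hamming distances to reference — A: 2; B: 1; C: 3.
Smallest is B with 1 mismatch.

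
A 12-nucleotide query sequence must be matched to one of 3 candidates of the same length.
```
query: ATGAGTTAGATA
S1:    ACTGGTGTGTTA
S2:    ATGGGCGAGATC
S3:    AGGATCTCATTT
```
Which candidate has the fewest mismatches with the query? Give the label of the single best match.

S2

S1 differs at 6 sites; S2 differs at 4 sites; S3 differs at 7 sites. The closest is S2.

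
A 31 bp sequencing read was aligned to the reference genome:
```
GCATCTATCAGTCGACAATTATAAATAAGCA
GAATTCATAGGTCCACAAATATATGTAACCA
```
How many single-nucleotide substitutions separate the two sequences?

10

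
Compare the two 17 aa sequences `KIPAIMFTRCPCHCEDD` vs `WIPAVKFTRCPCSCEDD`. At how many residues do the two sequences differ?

Comparing position by position, 4 residues differ: 1 (K/W), 5 (I/V), 6 (M/K), 13 (H/S).

4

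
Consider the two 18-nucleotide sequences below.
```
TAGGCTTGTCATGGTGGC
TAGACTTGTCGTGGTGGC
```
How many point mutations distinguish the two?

2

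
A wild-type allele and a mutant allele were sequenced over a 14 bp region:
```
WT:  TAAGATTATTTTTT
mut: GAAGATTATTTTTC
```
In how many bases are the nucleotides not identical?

2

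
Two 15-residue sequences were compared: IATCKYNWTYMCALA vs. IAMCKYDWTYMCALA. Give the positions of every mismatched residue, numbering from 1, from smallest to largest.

Differences at position 3 (T→M), position 7 (N→D).

3, 7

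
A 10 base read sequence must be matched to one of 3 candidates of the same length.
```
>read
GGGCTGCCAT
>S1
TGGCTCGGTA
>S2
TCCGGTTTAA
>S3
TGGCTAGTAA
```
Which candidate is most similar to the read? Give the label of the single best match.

Hamming distances to read — S1: 6; S2: 9; S3: 5.
Smallest is S3 with 5 mismatches.

S3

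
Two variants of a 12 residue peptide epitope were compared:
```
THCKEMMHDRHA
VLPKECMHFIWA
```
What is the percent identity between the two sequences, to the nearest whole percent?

42%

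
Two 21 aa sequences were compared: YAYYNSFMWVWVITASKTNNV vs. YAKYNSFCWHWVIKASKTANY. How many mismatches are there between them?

Mismatches (1-based): position 3: Y→K; position 8: M→C; position 10: V→H; position 14: T→K; position 19: N→A; position 21: V→Y.

6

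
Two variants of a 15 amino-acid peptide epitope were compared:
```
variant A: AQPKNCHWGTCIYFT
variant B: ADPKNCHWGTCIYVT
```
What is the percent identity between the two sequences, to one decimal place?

Mismatches at positions 2, 14 (1-based): 2 of 15.
Identical positions: 13/15 = 86.67% → 86.7%.

86.7%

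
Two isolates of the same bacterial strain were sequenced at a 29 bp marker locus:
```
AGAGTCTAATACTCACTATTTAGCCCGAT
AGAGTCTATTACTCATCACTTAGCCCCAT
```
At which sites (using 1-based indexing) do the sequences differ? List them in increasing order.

Scanning 1-based: 9: A/T; 16: C/T; 17: T/C; 19: T/C; 27: G/C.

9, 16, 17, 19, 27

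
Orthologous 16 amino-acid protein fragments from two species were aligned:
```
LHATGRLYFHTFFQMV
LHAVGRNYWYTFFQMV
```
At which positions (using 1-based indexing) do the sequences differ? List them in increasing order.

Differences at position 4 (T→V), position 7 (L→N), position 9 (F→W), position 10 (H→Y).

4, 7, 9, 10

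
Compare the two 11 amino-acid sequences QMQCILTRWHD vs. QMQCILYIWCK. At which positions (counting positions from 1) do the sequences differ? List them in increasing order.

Scanning 1-based: 7: T/Y; 8: R/I; 10: H/C; 11: D/K.

7, 8, 10, 11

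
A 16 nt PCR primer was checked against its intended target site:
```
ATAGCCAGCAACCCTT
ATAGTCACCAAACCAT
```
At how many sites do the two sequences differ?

4

The sequences differ at sites 5, 8, 12, 15 (1-based) — 4 in total.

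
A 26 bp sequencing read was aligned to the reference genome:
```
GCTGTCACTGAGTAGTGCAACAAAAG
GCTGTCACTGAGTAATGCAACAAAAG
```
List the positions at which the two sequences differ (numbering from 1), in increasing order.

Differences at position 15 (G→A).

15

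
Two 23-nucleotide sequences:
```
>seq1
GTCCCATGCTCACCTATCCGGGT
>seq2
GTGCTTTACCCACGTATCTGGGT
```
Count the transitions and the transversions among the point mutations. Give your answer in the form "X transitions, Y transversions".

4 transitions, 3 transversions

Mismatches (1-based):
base 3: C→G (pyrimidine→purine, transversion)
base 5: C→T (pyrimidine→pyrimidine, transition)
base 6: A→T (purine→pyrimidine, transversion)
base 8: G→A (purine→purine, transition)
base 10: T→C (pyrimidine→pyrimidine, transition)
base 14: C→G (pyrimidine→purine, transversion)
base 19: C→T (pyrimidine→pyrimidine, transition)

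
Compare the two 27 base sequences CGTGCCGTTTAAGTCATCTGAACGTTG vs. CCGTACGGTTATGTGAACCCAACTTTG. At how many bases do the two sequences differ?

11

Comparing position by position, 11 bases differ: 2 (G/C), 3 (T/G), 4 (G/T), 5 (C/A), 8 (T/G), 12 (A/T), 15 (C/G), 17 (T/A), 19 (T/C), 20 (G/C), 24 (G/T).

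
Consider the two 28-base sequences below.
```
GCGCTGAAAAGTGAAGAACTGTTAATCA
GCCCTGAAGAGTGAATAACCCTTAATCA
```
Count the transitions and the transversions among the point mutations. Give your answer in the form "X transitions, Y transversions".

2 transitions, 3 transversions

Mismatches (1-based):
site 3: G→C (purine→pyrimidine, transversion)
site 9: A→G (purine→purine, transition)
site 16: G→T (purine→pyrimidine, transversion)
site 20: T→C (pyrimidine→pyrimidine, transition)
site 21: G→C (purine→pyrimidine, transversion)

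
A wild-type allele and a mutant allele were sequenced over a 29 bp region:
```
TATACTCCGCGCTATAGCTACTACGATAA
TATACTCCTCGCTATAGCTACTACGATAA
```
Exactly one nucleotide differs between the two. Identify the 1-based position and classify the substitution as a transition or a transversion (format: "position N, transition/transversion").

position 9, transversion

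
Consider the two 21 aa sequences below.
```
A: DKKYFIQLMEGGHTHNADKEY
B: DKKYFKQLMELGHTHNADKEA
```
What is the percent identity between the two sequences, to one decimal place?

Mismatches at positions 6, 11, 21 (1-based): 3 of 21.
Identical positions: 18/21 = 85.71% → 85.7%.

85.7%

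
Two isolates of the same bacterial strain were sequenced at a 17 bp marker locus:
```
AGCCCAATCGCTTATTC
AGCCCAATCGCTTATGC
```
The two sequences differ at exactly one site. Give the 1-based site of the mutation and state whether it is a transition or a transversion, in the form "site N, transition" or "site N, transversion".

The sequences differ only at site 16: T→G (pyrimidine→purine), a transversion.

site 16, transversion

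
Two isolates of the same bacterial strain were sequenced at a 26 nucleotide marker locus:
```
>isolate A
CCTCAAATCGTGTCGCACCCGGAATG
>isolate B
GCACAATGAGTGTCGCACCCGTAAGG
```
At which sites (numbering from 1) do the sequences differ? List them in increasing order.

Differences at site 1 (C→G), site 3 (T→A), site 7 (A→T), site 8 (T→G), site 9 (C→A), site 22 (G→T), site 25 (T→G).

1, 3, 7, 8, 9, 22, 25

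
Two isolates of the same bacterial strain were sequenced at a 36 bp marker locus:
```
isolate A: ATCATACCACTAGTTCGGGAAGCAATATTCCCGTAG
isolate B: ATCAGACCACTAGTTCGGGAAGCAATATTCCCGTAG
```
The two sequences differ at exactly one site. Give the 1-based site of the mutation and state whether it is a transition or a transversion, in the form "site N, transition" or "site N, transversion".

Site 5 changes T→G. T is a pyrimidine and G is a purine, so this is a transversion.

site 5, transversion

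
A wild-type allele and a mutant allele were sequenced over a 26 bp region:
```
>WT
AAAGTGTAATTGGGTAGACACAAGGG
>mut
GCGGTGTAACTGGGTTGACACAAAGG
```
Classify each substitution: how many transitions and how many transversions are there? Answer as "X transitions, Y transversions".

4 transitions, 2 transversions

Mismatches (1-based):
site 1: A→G (purine→purine, transition)
site 2: A→C (purine→pyrimidine, transversion)
site 3: A→G (purine→purine, transition)
site 10: T→C (pyrimidine→pyrimidine, transition)
site 16: A→T (purine→pyrimidine, transversion)
site 24: G→A (purine→purine, transition)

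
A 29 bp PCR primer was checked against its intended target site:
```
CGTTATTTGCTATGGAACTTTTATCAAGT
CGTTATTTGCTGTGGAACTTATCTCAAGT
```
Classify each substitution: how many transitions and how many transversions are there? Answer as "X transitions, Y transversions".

1 transition, 2 transversions

Transitions (purine↔purine or pyrimidine↔pyrimidine): 12 A→G.
Transversions (purine↔pyrimidine): 21 T→A, 23 A→C.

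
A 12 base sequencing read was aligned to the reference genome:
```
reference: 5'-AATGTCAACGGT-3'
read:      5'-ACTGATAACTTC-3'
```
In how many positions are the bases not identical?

Mismatches (1-based): position 2: A→C; position 5: T→A; position 6: C→T; position 10: G→T; position 11: G→T; position 12: T→C.

6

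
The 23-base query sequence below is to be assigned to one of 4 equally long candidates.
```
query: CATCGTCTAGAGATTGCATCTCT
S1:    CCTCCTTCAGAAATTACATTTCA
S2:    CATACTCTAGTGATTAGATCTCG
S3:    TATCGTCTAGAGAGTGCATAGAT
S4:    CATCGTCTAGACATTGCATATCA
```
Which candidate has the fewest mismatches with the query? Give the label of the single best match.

S4

Hamming distances to query — S1: 8; S2: 6; S3: 5; S4: 3.
Smallest is S4 with 3 mismatches.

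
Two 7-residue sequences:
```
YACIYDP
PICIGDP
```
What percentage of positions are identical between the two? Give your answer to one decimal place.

3 positions differ (1, 2, 5), so 4 of 7 match: 4/7 = 57.14%.

57.1%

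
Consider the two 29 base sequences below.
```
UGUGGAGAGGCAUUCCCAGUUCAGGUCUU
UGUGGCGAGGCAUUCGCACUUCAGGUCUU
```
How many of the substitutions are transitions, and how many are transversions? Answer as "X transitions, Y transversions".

0 transitions, 3 transversions

Transitions (purine↔purine or pyrimidine↔pyrimidine): none.
Transversions (purine↔pyrimidine): 6 A→C, 16 C→G, 19 G→C.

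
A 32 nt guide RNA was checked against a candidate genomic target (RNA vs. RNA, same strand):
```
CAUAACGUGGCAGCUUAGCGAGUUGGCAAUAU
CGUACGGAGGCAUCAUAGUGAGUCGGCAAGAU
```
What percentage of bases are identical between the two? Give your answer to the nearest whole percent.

Mismatches at positions 2, 5, 6, 8, 13, 15, 19, 24, 30 (1-based): 9 of 32.
Identical positions: 23/32 = 71.88% → 72%.

72%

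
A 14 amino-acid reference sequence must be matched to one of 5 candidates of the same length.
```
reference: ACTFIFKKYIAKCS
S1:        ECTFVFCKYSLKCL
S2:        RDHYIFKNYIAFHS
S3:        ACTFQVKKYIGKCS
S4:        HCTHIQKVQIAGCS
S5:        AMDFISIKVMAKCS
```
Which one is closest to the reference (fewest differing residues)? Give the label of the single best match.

Hamming distances to reference — S1: 6; S2: 7; S3: 3; S4: 6; S5: 6.
Smallest is S3 with 3 mismatches.

S3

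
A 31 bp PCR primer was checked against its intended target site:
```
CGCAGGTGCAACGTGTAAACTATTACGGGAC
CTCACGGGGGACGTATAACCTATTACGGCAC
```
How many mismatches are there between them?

Comparing position by position, 8 bases differ: 2 (G/T), 5 (G/C), 7 (T/G), 9 (C/G), 10 (A/G), 15 (G/A), 19 (A/C), 29 (G/C).

8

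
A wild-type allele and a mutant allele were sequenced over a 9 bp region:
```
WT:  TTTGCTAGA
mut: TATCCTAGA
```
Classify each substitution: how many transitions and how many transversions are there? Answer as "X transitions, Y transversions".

Transitions (purine↔purine or pyrimidine↔pyrimidine): none.
Transversions (purine↔pyrimidine): 2 T→A, 4 G→C.

0 transitions, 2 transversions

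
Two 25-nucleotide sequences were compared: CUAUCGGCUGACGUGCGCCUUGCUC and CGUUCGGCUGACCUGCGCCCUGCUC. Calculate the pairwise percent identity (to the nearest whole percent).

4 positions differ (2, 3, 13, 20), so 21 of 25 match: 21/25 = 84%.

84%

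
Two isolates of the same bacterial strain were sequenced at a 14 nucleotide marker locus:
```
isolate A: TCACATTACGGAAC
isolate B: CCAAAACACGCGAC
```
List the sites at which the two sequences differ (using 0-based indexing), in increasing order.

0, 3, 5, 6, 10, 11

Differences at site 0 (T→C), site 3 (C→A), site 5 (T→A), site 6 (T→C), site 10 (G→C), site 11 (A→G).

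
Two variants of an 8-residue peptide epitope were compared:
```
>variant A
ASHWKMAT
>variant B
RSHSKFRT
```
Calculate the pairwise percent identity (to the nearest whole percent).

50%

Mismatches at positions 1, 4, 6, 7 (1-based): 4 of 8.
Identical positions: 4/8 = 50% → 50%.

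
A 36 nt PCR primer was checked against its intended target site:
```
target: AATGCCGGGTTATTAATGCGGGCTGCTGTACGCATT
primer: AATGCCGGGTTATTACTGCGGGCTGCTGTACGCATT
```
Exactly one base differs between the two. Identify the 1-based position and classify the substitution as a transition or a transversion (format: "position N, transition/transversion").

position 16, transversion

Position 16 changes A→C. A is a purine and C is a pyrimidine, so this is a transversion.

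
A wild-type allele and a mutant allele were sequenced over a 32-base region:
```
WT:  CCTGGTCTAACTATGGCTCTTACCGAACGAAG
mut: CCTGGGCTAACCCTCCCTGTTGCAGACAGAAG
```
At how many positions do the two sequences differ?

10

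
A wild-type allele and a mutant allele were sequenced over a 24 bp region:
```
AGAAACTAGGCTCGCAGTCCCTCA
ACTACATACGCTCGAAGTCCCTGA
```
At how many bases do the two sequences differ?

7

The sequences differ at bases 2, 3, 5, 6, 9, 15, 23 (1-based) — 7 in total.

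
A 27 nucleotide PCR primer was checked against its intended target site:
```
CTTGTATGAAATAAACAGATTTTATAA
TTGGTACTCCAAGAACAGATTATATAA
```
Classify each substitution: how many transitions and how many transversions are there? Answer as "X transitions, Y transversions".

3 transitions, 6 transversions

Transitions (purine↔purine or pyrimidine↔pyrimidine): 1 C→T, 7 T→C, 13 A→G.
Transversions (purine↔pyrimidine): 3 T→G, 8 G→T, 9 A→C, 10 A→C, 12 T→A, 22 T→A.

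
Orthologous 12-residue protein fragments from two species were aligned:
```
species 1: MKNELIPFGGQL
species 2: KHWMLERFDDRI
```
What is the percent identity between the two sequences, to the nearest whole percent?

17%

Mismatches at positions 1, 2, 3, 4, 6, 7, 9, 10, 11, 12 (1-based): 10 of 12.
Identical positions: 2/12 = 16.67% → 17%.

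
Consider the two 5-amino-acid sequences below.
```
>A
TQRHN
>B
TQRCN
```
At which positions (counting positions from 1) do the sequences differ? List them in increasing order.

Scanning 1-based: 4: H/C.

4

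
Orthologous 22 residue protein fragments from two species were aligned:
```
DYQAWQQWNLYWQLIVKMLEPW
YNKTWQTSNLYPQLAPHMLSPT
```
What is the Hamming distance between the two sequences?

12

The sequences differ at positions 1, 2, 3, 4, 7, 8, 12, 15, 16, 17, 20, 22 (1-based) — 12 in total.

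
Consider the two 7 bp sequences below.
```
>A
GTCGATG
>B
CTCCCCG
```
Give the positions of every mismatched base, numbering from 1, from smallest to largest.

1, 4, 5, 6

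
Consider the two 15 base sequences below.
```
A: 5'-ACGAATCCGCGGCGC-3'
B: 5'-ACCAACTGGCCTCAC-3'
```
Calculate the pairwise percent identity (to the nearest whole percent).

53%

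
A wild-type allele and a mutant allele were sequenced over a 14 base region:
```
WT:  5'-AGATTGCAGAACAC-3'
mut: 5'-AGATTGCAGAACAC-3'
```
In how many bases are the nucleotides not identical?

0

No positions differ; the sequences are identical.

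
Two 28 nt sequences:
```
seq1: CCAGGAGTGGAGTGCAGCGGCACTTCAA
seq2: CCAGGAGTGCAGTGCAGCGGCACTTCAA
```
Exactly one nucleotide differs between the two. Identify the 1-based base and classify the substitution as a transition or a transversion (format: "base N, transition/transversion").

base 10, transversion

The sequences differ only at base 10: G→C (purine→pyrimidine), a transversion.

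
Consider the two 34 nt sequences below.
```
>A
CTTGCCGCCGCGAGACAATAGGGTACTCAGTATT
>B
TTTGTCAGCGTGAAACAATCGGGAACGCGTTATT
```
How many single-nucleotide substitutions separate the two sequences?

Comparing position by position, 11 sites differ: 1 (C/T), 5 (C/T), 7 (G/A), 8 (C/G), 11 (C/T), 14 (G/A), 20 (A/C), 24 (T/A), 27 (T/G), 29 (A/G), 30 (G/T).

11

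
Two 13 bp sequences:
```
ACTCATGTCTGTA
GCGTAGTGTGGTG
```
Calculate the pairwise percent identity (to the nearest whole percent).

31%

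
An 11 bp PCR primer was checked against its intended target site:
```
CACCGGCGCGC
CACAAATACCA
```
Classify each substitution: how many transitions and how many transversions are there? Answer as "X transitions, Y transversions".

4 transitions, 3 transversions

Transitions (purine↔purine or pyrimidine↔pyrimidine): 5 G→A, 6 G→A, 7 C→T, 8 G→A.
Transversions (purine↔pyrimidine): 4 C→A, 10 G→C, 11 C→A.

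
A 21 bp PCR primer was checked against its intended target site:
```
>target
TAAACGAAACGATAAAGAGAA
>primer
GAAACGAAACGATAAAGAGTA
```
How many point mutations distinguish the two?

The sequences differ at bases 1, 20 (1-based) — 2 in total.

2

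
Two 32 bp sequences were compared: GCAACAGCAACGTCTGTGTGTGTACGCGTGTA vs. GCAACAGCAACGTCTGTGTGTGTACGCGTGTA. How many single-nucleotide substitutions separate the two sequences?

0

No positions differ; the sequences are identical.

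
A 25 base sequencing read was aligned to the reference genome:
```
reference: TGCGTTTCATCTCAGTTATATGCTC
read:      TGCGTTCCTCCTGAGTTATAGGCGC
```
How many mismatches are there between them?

Mismatches (1-based): position 7: T→C; position 9: A→T; position 10: T→C; position 13: C→G; position 21: T→G; position 24: T→G.

6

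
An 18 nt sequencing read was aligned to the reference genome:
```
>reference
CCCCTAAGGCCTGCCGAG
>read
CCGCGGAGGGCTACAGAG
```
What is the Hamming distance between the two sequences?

Mismatches (1-based): base 3: C→G; base 5: T→G; base 6: A→G; base 10: C→G; base 13: G→A; base 15: C→A.

6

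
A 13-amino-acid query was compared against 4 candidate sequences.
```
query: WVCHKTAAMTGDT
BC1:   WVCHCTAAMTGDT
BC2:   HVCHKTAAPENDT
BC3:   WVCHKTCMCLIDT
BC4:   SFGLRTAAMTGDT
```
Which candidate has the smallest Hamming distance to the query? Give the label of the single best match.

BC1

BC1 differs at 1 residue; BC2 differs at 4 residues; BC3 differs at 5 residues; BC4 differs at 5 residues. The closest is BC1.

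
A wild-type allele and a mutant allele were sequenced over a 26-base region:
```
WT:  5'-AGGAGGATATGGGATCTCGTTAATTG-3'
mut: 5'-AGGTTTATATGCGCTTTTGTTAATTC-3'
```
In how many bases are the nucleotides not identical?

8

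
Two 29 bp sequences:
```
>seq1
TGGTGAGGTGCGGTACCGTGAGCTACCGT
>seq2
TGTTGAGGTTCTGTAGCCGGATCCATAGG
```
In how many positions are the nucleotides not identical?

11

Comparing position by position, 11 positions differ: 3 (G/T), 10 (G/T), 12 (G/T), 16 (C/G), 18 (G/C), 19 (T/G), 22 (G/T), 24 (T/C), 26 (C/T), 27 (C/A), 29 (T/G).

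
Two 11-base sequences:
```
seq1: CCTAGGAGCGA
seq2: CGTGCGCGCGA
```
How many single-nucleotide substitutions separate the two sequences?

4

Comparing position by position, 4 positions differ: 2 (C/G), 4 (A/G), 5 (G/C), 7 (A/C).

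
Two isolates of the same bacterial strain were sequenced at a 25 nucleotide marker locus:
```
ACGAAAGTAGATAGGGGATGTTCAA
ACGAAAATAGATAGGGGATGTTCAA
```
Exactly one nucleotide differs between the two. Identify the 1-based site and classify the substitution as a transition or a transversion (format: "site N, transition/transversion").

The sequences differ only at site 7: G→A (purine→purine), a transition.

site 7, transition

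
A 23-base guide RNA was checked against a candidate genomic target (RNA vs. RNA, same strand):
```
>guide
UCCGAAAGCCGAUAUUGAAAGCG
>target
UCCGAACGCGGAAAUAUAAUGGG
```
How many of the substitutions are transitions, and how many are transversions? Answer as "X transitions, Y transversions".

Transitions (purine↔purine or pyrimidine↔pyrimidine): none.
Transversions (purine↔pyrimidine): 7 A→C, 10 C→G, 13 U→A, 16 U→A, 17 G→U, 20 A→U, 22 C→G.

0 transitions, 7 transversions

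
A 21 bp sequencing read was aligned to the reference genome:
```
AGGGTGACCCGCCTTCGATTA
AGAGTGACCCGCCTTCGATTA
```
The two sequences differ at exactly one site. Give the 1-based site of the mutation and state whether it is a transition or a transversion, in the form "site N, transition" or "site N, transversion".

The sequences differ only at site 3: G→A (purine→purine), a transition.

site 3, transition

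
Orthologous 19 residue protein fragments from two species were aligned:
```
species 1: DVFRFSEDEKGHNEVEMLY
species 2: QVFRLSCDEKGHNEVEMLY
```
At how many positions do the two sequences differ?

Mismatches (1-based): position 1: D→Q; position 5: F→L; position 7: E→C.

3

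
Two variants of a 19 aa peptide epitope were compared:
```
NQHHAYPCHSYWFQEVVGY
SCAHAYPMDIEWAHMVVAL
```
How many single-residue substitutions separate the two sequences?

12

Comparing position by position, 12 positions differ: 1 (N/S), 2 (Q/C), 3 (H/A), 8 (C/M), 9 (H/D), 10 (S/I), 11 (Y/E), 13 (F/A), 14 (Q/H), 15 (E/M), 18 (G/A), 19 (Y/L).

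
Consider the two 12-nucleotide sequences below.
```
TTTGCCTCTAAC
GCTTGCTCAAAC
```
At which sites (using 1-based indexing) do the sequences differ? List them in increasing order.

Differences at site 1 (T→G), site 2 (T→C), site 4 (G→T), site 5 (C→G), site 9 (T→A).

1, 2, 4, 5, 9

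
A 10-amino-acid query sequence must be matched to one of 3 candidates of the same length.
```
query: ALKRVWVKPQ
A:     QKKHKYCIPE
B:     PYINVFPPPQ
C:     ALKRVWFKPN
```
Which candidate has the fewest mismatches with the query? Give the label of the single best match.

C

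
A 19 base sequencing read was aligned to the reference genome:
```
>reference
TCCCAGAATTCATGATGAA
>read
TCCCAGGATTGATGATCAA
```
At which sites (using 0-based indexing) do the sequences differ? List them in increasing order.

Differences at site 6 (A→G), site 10 (C→G), site 16 (G→C).

6, 10, 16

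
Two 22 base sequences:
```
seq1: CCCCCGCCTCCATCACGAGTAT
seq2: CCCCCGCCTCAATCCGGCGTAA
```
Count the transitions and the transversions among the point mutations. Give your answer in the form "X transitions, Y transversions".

Transitions (purine↔purine or pyrimidine↔pyrimidine): none.
Transversions (purine↔pyrimidine): 11 C→A, 15 A→C, 16 C→G, 18 A→C, 22 T→A.

0 transitions, 5 transversions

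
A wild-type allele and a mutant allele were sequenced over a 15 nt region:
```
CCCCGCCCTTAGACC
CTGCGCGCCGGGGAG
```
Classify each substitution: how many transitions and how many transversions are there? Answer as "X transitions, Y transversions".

Mismatches (1-based):
base 2: C→T (pyrimidine→pyrimidine, transition)
base 3: C→G (pyrimidine→purine, transversion)
base 7: C→G (pyrimidine→purine, transversion)
base 9: T→C (pyrimidine→pyrimidine, transition)
base 10: T→G (pyrimidine→purine, transversion)
base 11: A→G (purine→purine, transition)
base 13: A→G (purine→purine, transition)
base 14: C→A (pyrimidine→purine, transversion)
base 15: C→G (pyrimidine→purine, transversion)

4 transitions, 5 transversions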